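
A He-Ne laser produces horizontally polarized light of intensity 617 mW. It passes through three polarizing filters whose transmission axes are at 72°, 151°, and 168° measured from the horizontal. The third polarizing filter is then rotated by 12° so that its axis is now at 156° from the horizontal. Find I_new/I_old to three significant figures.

Before rotation:
I₁ = I₀ cos²(72° − 0°) = I₀ cos²(72°) = 0.09549 I₀.
I₂ = I₁ cos²(151° − 72°) = 0.09549 I₀ · cos²(79°) = 0.003477 I₀.
I₃ = I₂ cos²(168° − 151°) = 0.003477 I₀ · cos²(17°) = 0.003179 I₀.
After rotation:
I₁ = I₀ cos²(72° − 0°) = I₀ cos²(72°) = 0.09549 I₀.
I₂ = I₁ cos²(151° − 72°) = 0.09549 I₀ · cos²(79°) = 0.003477 I₀.
I₃ = I₂ cos²(156° − 151°) = 0.003477 I₀ · cos²(5°) = 0.00345 I₀.
Ratio = 0.00345 / 0.003179 = 1.085.

I_new/I_old ≈ 1.09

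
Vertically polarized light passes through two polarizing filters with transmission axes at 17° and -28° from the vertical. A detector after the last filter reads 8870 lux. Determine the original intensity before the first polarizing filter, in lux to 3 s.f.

By Malus's law, I₁ = I₀ cos²(17° − 0°) = I₀ cos²(17°) = 0.9145 I₀.
I₂ = I₁ cos²(-28° − 17°) = 0.9145 I₀ · cos²(45°) = 0.4573 I₀.
So 8870 lux = 0.4573 I₀, giving I₀ = 8870/0.4573 = 1.94e+04 lux.

I₀ ≈ 1.94e4 lux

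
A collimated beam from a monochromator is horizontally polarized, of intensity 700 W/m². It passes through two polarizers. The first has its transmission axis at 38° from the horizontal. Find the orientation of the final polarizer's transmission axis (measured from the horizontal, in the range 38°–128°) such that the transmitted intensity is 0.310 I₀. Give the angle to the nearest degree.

I₁ = I₀ cos²(38° − 0°) = I₀ cos²(38°) = 0.621 I₀.
Need I₂/I₀ = 0.31, so cos²(θ − 38°) = 0.31 / 0.621 = 0.4992.
θ − 38° = arccos(√0.4992) = 45.0°, giving θ ≈ 38 + 45.0 = 83.0°.

θ ≈ 83°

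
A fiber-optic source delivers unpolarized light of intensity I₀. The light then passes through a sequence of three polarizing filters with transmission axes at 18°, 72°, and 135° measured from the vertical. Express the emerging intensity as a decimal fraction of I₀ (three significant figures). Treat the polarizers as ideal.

≈ 0.0356 I₀

Unpolarized light through the first polarizer → I₁ = ½ I₀, now polarized at 18°.
I₂ = I₁ cos²(72° − 18°) = 0.5 I₀ · cos²(54°) = 0.1727 I₀.
I₃ = I₂ cos²(135° − 72°) = 0.1727 I₀ · cos²(63°) = 0.0356 I₀.
Transmitted fraction = 0.0356.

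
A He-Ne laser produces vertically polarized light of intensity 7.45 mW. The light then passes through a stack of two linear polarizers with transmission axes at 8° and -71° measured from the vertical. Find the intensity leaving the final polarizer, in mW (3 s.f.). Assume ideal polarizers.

I ≈ 0.266 mW

I₁ = 7.45 mW · cos²(8°) = 7.306 mW.
I₂ = I₁ · cos²(79°) = 7.306 · 0.03641 = 0.266 mW.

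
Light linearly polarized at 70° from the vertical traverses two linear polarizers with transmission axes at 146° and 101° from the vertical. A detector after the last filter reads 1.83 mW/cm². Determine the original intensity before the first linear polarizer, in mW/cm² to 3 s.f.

I₁ = I₀ cos²(146° − 70°) = I₀ cos²(76°) = 0.05853 I₀.
I₂ = I₁ cos²(101° − 146°) = 0.05853 I₀ · cos²(45°) = 0.02926 I₀.
So 1.83 mW/cm² = 0.02926 I₀, giving I₀ = 1.83/0.02926 = 62.54 mW/cm².

I₀ ≈ 62.5 mW/cm²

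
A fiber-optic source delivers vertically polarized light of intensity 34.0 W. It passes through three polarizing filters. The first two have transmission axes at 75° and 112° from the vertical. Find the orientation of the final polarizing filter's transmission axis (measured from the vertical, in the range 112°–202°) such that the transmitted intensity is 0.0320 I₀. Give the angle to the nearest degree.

I₁ = I₀ cos²(75° − 0°) = I₀ cos²(75°) = 0.06699 I₀.
I₂ = I₁ cos²(112° − 75°) = 0.06699 I₀ · cos²(37°) = 0.04273 I₀.
Need I₃/I₀ = 0.032, so cos²(θ − 112°) = 0.032 / 0.04273 = 0.749.
θ − 112° = arccos(√0.749) = 30.1°, giving θ ≈ 112 + 30.1 = 142.1°.

θ ≈ 142°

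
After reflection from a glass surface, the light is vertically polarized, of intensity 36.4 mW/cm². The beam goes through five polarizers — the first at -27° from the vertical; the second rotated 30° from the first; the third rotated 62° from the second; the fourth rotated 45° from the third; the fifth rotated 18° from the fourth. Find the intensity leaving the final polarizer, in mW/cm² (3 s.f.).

I ≈ 2.16 mW/cm²

I₁ = 36.4 mW/cm² · cos²(27°) = 28.9 mW/cm².
I₂ = I₁ · cos²(30°) = 28.9 · 0.75 = 21.67 mW/cm².
I₃ = I₂ · cos²(62°) = 21.67 · 0.2204 = 4.777 mW/cm².
I₄ = I₃ · cos²(45°) = 4.777 · 0.5 = 2.388 mW/cm².
I₅ = I₄ · cos²(18°) = 2.388 · 0.9045 = 2.16 mW/cm².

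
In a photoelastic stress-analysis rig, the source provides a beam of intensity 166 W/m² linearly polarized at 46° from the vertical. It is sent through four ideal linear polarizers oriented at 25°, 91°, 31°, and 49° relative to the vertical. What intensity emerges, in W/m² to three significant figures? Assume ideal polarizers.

I₁ = 166 W/m² · cos²(21°) = 144.7 W/m².
I₂ = I₁ · cos²(66°) = 144.7 · 0.1654 = 23.94 W/m².
I₃ = I₂ · cos²(60°) = 23.94 · 0.25 = 5.984 W/m².
I₄ = I₃ · cos²(18°) = 5.984 · 0.9045 = 5.412 W/m².

I ≈ 5.41 W/m²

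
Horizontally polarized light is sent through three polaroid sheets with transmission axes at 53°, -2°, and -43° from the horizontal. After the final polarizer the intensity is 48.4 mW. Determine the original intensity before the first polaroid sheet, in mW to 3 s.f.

By Malus's law, I₁ = I₀ cos²(53° − 0°) = I₀ cos²(53°) = 0.3622 I₀.
I₂ = I₁ cos²(-2° − 53°) = 0.3622 I₀ · cos²(55°) = 0.1192 I₀.
I₃ = I₂ cos²(-43° + 2°) = 0.1192 I₀ · cos²(41°) = 0.06787 I₀.
So 48.4 mW = 0.06787 I₀, giving I₀ = 48.4/0.06787 = 713.1 mW.

I₀ ≈ 713 mW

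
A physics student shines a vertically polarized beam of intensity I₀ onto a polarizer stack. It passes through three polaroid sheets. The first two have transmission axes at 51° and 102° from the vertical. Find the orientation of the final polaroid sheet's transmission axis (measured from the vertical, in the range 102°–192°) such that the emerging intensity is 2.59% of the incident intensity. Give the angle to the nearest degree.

θ ≈ 168°

By Malus's law, I₁ = I₀ cos²(51° − 0°) = I₀ cos²(51°) = 0.396 I₀.
I₂ = I₁ cos²(102° − 51°) = 0.396 I₀ · cos²(51°) = 0.1569 I₀.
Need I₃/I₀ = 0.0259, so cos²(θ − 102°) = 0.0259 / 0.1569 = 0.1651.
θ − 102° = arccos(√0.1651) = 66.0°, giving θ ≈ 102 + 66.0 = 168.0°.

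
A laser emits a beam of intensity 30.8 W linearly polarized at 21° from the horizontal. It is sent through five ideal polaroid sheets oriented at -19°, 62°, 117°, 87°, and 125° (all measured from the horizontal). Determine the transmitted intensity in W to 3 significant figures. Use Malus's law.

By Malus's law, I₁ = 30.8 W · cos²(40°) = 18.07 W.
I₂ = I₁ · cos²(81°) = 18.07 · 0.02447 = 0.4423 W.
I₃ = I₂ · cos²(55°) = 0.4423 · 0.329 = 0.1455 W.
I₄ = I₃ · cos²(30°) = 0.1455 · 0.75 = 0.1091 W.
I₅ = I₄ · cos²(38°) = 0.1091 · 0.621 = 0.06777 W.

I ≈ 0.0678 W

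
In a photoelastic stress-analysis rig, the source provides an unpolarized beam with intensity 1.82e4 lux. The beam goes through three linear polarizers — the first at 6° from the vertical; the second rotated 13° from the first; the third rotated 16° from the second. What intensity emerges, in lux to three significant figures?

Unpolarized light through the first polarizer → I₁ = 1.82e4 lux/2 = 9100 lux, polarized at 6°.
I₂ = I₁ · cos²(13°) = 9100 · 0.9494 = 8640 lux.
I₃ = I₂ · cos²(16°) = 8640 · 0.924 = 7983 lux.

I ≈ 7980 lux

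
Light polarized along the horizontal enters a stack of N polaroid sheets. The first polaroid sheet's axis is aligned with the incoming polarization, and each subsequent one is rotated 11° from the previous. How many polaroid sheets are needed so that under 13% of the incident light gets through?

N = 57

First polarizer is aligned with the polarization: full transmission.
Each further stage multiplies by cos²(11°) = 0.9636.
After N polarizers: T = 0.9636^(N−1). Require T < 0.13 ⇒ N−1 > ln(0.13)/ln(0.9636) = 55.01, so N−1 ≥ 56 and N = 57.
Check: N=57 gives T = 0.1253 < 0.13; N=56 gives T = 0.1301.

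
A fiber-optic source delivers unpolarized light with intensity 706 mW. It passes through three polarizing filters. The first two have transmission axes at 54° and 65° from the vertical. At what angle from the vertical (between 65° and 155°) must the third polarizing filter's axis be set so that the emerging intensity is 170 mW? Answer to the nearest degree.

θ ≈ 110°

Unpolarized light through the first polarizer → I₁ = ½ I₀, now polarized at 54°.
I₂ = I₁ cos²(65° − 54°) = 0.5 I₀ · cos²(11°) = 0.4818 I₀.
Target fraction: 170 / 706 mW = 0.2408 of I₀.
Need I₃/I₀ = 0.2408, so cos²(θ − 65°) = 0.2408 / 0.4818 = 0.4998.
θ − 65° = arccos(√0.4998) = 45.0°, giving θ ≈ 65 + 45.0 = 110.0°.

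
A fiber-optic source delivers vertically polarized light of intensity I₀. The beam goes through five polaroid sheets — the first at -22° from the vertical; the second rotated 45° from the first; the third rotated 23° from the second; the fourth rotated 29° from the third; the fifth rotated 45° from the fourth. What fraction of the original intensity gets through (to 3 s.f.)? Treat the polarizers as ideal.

I₁ = I₀ cos²(-22° − 0°) = I₀ cos²(22°) = 0.8597 I₀.
I₂ = I₁ cos²(45°) = 0.8597 · 0.5 I₀ = 0.4298 I₀.
I₃ = I₂ cos²(23°) = 0.4298 · 0.8473 I₀ = 0.3642 I₀.
I₄ = I₃ cos²(29°) = 0.3642 · 0.765 I₀ = 0.2786 I₀.
I₅ = I₄ cos²(45°) = 0.2786 · 0.5 I₀ = 0.1393 I₀.
Transmitted fraction = 0.1393.

≈ 0.139 I₀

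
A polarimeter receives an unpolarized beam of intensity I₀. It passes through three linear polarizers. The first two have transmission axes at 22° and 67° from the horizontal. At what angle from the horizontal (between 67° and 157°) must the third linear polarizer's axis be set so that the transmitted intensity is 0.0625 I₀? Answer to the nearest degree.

Unpolarized light through the first polarizer → I₁ = ½ I₀, now polarized at 22°.
I₂ = I₁ cos²(67° − 22°) = 0.5 I₀ · cos²(45°) = 0.25 I₀.
Need I₃/I₀ = 0.0625, so cos²(θ − 67°) = 0.0625 / 0.25 = 0.25.
θ − 67° = arccos(√0.25) = 60.0°, giving θ ≈ 67 + 60.0 = 127.0°.

θ ≈ 127°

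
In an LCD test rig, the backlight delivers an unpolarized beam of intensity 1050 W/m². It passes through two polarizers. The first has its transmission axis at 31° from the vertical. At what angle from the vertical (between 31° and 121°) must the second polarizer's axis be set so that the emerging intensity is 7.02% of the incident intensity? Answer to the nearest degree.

θ ≈ 99°

Unpolarized light through the first polarizer → I₁ = ½ I₀, now polarized at 31°.
Need I₂/I₀ = 0.0702, so cos²(θ − 31°) = 0.0702 / 0.5 = 0.1404.
θ − 31° = arccos(√0.1404) = 68.0°, giving θ ≈ 31 + 68.0 = 99.0°.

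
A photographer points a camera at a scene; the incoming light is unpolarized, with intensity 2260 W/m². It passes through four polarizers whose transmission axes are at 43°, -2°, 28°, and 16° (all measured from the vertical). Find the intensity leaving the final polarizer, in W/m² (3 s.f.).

I ≈ 405 W/m²

Unpolarized light through the first polarizer → I₁ = 2260 W/m²/2 = 1130 W/m², polarized at 43°.
I₂ = I₁ · cos²(45°) = 1130 · 0.5 = 565 W/m².
I₃ = I₂ · cos²(30°) = 565 · 0.75 = 423.8 W/m².
I₄ = I₃ · cos²(12°) = 423.8 · 0.9568 = 405.4 W/m².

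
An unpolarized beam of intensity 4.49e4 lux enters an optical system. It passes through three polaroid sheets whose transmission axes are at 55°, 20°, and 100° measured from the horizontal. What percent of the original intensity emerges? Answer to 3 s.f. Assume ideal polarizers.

Unpolarized light through the first polarizer → I₁ = 4.49e4 lux/2 = 2.245e+04 lux, polarized at 55°.
I₂ = I₁ · cos²(35°) = 2.245e+04 · 0.671 = 1.506e+04 lux.
I₃ = I₂ · cos²(80°) = 1.506e+04 · 0.03015 = 454.2 lux.
That is 1.012% of the incident intensity.

≈ 1.01%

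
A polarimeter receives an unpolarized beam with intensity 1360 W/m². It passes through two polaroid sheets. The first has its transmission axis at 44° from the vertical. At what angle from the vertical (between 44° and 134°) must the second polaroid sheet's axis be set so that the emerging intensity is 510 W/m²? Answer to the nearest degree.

Unpolarized light through the first polarizer → I₁ = ½ I₀, now polarized at 44°.
Target fraction: 510 / 1360 W/m² = 0.375 of I₀.
Need I₂/I₀ = 0.375, so cos²(θ − 44°) = 0.375 / 0.5 = 0.75.
θ − 44° = arccos(√0.75) = 30.0°, giving θ ≈ 44 + 30.0 = 74.0°.

θ ≈ 74°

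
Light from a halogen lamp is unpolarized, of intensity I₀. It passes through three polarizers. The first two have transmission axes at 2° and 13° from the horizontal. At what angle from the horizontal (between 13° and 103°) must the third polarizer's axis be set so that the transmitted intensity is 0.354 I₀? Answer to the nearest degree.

Unpolarized light through the first polarizer → I₁ = ½ I₀, now polarized at 2°.
I₂ = I₁ cos²(13° − 2°) = 0.5 I₀ · cos²(11°) = 0.4818 I₀.
Need I₃/I₀ = 0.354, so cos²(θ − 13°) = 0.354 / 0.4818 = 0.7348.
θ − 13° = arccos(√0.7348) = 31.0°, giving θ ≈ 13 + 31.0 = 44.0°.

θ ≈ 44°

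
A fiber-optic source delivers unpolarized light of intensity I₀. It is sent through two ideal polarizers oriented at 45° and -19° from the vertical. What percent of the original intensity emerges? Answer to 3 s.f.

≈ 9.61%

Unpolarized light through the first polarizer → I₁ = ½ I₀, now polarized at 45°.
I₂ = I₁ cos²(-19° − 45°) = 0.5 I₀ · cos²(64°) = 0.09608 I₀.
That is 9.608% of the incident intensity.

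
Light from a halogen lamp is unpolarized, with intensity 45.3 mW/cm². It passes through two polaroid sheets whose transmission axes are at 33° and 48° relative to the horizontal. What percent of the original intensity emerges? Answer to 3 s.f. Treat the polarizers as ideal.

≈ 46.7%

Unpolarized light through the first polarizer → I₁ = 45.3 mW/cm²/2 = 22.65 mW/cm², polarized at 33°.
I₂ = I₁ · cos²(15°) = 22.65 · 0.933 = 21.13 mW/cm².
That is 46.65% of the incident intensity.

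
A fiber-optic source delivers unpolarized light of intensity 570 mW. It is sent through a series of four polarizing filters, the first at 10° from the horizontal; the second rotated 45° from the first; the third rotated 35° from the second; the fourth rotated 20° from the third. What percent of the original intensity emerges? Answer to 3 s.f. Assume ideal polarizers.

≈ 14.8%

Unpolarized light through the first polarizer → I₁ = 570 mW/2 = 285 mW, polarized at 10°.
I₂ = I₁ · cos²(45°) = 285 · 0.5 = 142.5 mW.
I₃ = I₂ · cos²(35°) = 142.5 · 0.671 = 95.62 mW.
I₄ = I₃ · cos²(20°) = 95.62 · 0.883 = 84.43 mW.
That is 14.81% of the incident intensity.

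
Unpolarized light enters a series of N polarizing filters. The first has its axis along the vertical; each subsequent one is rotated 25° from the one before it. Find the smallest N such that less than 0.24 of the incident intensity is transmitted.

First polarizer halves the unpolarized light: factor 1/2.
Each further stage multiplies by cos²(25°) = 0.8214.
After N polarizers: T = 0.5·0.8214^(N−1). Require T < 0.24 ⇒ N−1 > ln(0.24/0.5)/ln(0.8214) = 3.73, so N−1 ≥ 4 and N = 5.
Check: N=5 gives T = 0.2276 < 0.24; N=4 gives T = 0.2771.

N = 5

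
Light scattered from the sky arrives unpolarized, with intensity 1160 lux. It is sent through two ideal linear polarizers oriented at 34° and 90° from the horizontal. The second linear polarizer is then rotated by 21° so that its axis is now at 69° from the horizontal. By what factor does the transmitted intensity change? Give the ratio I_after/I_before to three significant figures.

I_new/I_old ≈ 2.15

Before rotation:
Unpolarized light through the first polarizer → I₁ = ½ I₀, now polarized at 34°.
I₂ = I₁ cos²(90° − 34°) = 0.5 I₀ · cos²(56°) = 0.1563 I₀.
After rotation:
Unpolarized light through the first polarizer → I₁ = ½ I₀, now polarized at 34°.
I₂ = I₁ cos²(69° − 34°) = 0.5 I₀ · cos²(35°) = 0.3355 I₀.
Ratio = 0.3355 / 0.1563 = 2.146.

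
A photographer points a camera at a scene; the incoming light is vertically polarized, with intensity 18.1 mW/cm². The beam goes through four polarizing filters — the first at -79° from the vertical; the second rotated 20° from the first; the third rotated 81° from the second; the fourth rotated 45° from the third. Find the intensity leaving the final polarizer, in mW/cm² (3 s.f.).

I₁ = 18.1 mW/cm² · cos²(79°) = 0.659 mW/cm².
I₂ = I₁ · cos²(20°) = 0.659 · 0.883 = 0.5819 mW/cm².
I₃ = I₂ · cos²(81°) = 0.5819 · 0.02447 = 0.01424 mW/cm².
I₄ = I₃ · cos²(45°) = 0.01424 · 0.5 = 0.00712 mW/cm².

I ≈ 0.00712 mW/cm²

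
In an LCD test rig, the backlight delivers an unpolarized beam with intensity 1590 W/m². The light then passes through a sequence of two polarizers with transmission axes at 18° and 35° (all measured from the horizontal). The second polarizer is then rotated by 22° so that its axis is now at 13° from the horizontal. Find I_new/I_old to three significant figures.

Before rotation:
Unpolarized light through the first polarizer → I₁ = ½ I₀, now polarized at 18°.
I₂ = I₁ cos²(35° − 18°) = 0.5 I₀ · cos²(17°) = 0.4573 I₀.
After rotation:
Unpolarized light through the first polarizer → I₁ = ½ I₀, now polarized at 18°.
I₂ = I₁ cos²(13° − 18°) = 0.5 I₀ · cos²(5°) = 0.4962 I₀.
Ratio = 0.4962 / 0.4573 = 1.085.

I_new/I_old ≈ 1.09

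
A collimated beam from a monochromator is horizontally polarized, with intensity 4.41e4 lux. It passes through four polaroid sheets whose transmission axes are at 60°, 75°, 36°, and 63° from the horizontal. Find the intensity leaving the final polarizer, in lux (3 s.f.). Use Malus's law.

I ≈ 4930 lux

By Malus's law, I₁ = 4.41e4 lux · cos²(60°) = 1.103e+04 lux.
I₂ = I₁ · cos²(15°) = 1.103e+04 · 0.933 = 1.029e+04 lux.
I₃ = I₂ · cos²(39°) = 1.029e+04 · 0.604 = 6213 lux.
I₄ = I₃ · cos²(27°) = 6213 · 0.7939 = 4932 lux.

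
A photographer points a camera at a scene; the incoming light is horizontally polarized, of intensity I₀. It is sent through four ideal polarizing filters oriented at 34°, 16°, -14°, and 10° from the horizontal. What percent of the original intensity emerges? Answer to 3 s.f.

By Malus's law, I₁ = I₀ cos²(34° − 0°) = I₀ cos²(34°) = 0.6873 I₀.
I₂ = I₁ cos²(16° − 34°) = 0.6873 I₀ · cos²(18°) = 0.6217 I₀.
I₃ = I₂ cos²(-14° − 16°) = 0.6217 I₀ · cos²(30°) = 0.4663 I₀.
I₄ = I₃ cos²(10° + 14°) = 0.4663 I₀ · cos²(24°) = 0.3891 I₀.
That is 38.91% of the incident intensity.

≈ 38.9%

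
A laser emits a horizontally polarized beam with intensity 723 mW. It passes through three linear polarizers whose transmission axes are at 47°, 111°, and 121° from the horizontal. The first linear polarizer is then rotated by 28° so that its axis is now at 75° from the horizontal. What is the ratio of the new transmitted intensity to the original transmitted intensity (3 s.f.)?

I_new/I_old ≈ 0.491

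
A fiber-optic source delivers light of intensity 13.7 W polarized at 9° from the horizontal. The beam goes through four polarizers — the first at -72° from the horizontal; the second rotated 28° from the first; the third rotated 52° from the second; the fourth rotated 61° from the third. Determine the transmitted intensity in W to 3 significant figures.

I ≈ 0.0233 W

I₁ = 13.7 W · cos²(81°) = 0.3353 W.
I₂ = I₁ · cos²(28°) = 0.3353 · 0.7796 = 0.2614 W.
I₃ = I₂ · cos²(52°) = 0.2614 · 0.379 = 0.09907 W.
I₄ = I₃ · cos²(61°) = 0.09907 · 0.235 = 0.02329 W.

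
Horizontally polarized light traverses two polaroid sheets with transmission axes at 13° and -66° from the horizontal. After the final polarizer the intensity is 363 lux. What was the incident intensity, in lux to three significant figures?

I₀ ≈ 1.05e4 lux

I₁ = I₀ cos²(13° − 0°) = I₀ cos²(13°) = 0.9494 I₀.
I₂ = I₁ cos²(-66° − 13°) = 0.9494 I₀ · cos²(79°) = 0.03457 I₀.
So 363 lux = 0.03457 I₀, giving I₀ = 363/0.03457 = 1.05e+04 lux.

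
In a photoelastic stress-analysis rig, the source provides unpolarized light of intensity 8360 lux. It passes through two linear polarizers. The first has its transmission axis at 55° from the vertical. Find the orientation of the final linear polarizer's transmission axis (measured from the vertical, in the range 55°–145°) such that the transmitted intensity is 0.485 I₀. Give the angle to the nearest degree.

θ ≈ 65°

Unpolarized light through the first polarizer → I₁ = ½ I₀, now polarized at 55°.
Need I₂/I₀ = 0.485, so cos²(θ − 55°) = 0.485 / 0.5 = 0.97.
θ − 55° = arccos(√0.97) = 10.0°, giving θ ≈ 55 + 10.0 = 65.0°.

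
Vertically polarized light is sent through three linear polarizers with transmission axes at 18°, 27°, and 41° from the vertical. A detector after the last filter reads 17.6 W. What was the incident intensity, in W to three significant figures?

I₀ ≈ 21.2 W

By Malus's law, I₁ = I₀ cos²(18° − 0°) = I₀ cos²(18°) = 0.9045 I₀.
I₂ = I₁ cos²(27° − 18°) = 0.9045 I₀ · cos²(9°) = 0.8824 I₀.
I₃ = I₂ cos²(41° − 27°) = 0.8824 I₀ · cos²(14°) = 0.8307 I₀.
So 17.6 W = 0.8307 I₀, giving I₀ = 17.6/0.8307 = 21.19 W.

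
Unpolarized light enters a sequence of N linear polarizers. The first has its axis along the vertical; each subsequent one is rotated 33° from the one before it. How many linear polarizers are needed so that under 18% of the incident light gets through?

N = 4

First polarizer halves the unpolarized light: factor 1/2.
Each further stage multiplies by cos²(33°) = 0.7034.
After N polarizers: T = 0.5·0.7034^(N−1). Require T < 0.18 ⇒ N−1 > ln(0.18/0.5)/ln(0.7034) = 2.90, so N−1 ≥ 3 and N = 4.
Check: N=4 gives T = 0.174 < 0.18; N=3 gives T = 0.2474.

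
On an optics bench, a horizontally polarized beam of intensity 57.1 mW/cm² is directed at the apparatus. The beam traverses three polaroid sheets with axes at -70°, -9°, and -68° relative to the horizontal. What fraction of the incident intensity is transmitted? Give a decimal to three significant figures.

By Malus's law, I₁ = 57.1 mW/cm² · cos²(70°) = 6.679 mW/cm².
I₂ = I₁ · cos²(61°) = 6.679 · 0.235 = 1.57 mW/cm².
I₃ = I₂ · cos²(59°) = 1.57 · 0.2653 = 0.4164 mW/cm².
Transmitted fraction = 0.007293.

I/I₀ ≈ 0.00729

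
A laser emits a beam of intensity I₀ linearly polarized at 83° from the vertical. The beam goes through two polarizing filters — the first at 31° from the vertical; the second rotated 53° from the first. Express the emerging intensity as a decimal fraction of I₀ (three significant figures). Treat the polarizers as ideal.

By Malus's law, I₁ = I₀ cos²(31° − 83°) = I₀ cos²(52°) = 0.379 I₀.
I₂ = I₁ cos²(53°) = 0.379 · 0.3622 I₀ = 0.1373 I₀.
Transmitted fraction = 0.1373.

≈ 0.137 I₀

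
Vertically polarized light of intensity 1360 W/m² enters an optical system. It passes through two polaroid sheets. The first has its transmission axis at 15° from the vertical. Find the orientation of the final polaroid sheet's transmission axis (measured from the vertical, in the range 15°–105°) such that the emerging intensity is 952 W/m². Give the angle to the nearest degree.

By Malus's law, I₁ = I₀ cos²(15° − 0°) = I₀ cos²(15°) = 0.933 I₀.
Target fraction: 952 / 1360 W/m² = 0.7 of I₀.
Need I₂/I₀ = 0.7, so cos²(θ − 15°) = 0.7 / 0.933 = 0.7503.
θ − 15° = arccos(√0.7503) = 30.0°, giving θ ≈ 15 + 30.0 = 45.0°.

θ ≈ 45°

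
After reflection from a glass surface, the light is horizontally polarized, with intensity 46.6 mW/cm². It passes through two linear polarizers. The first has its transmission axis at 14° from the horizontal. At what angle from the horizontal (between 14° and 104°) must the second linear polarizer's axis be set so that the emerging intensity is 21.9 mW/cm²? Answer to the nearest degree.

θ ≈ 59°

By Malus's law, I₁ = I₀ cos²(14° − 0°) = I₀ cos²(14°) = 0.9415 I₀.
Target fraction: 21.9 / 46.6 mW/cm² = 0.47 of I₀.
Need I₂/I₀ = 0.47, so cos²(θ − 14°) = 0.47 / 0.9415 = 0.4992.
θ − 14° = arccos(√0.4992) = 45.0°, giving θ ≈ 14 + 45.0 = 59.0°.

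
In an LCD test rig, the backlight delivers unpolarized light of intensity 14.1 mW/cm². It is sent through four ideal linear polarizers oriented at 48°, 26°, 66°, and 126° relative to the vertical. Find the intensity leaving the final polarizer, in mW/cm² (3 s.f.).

I ≈ 0.889 mW/cm²

Unpolarized light through the first polarizer → I₁ = 14.1 mW/cm²/2 = 7.05 mW/cm², polarized at 48°.
I₂ = I₁ · cos²(22°) = 7.05 · 0.8597 = 6.061 mW/cm².
I₃ = I₂ · cos²(40°) = 6.061 · 0.5868 = 3.557 mW/cm².
I₄ = I₃ · cos²(60°) = 3.557 · 0.25 = 0.8891 mW/cm².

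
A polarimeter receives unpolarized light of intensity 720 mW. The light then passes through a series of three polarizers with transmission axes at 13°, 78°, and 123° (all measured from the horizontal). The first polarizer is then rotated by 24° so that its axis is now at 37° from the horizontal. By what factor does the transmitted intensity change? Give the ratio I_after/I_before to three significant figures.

I_new/I_old ≈ 3.19

Before rotation:
Unpolarized light through the first polarizer → I₁ = ½ I₀, now polarized at 13°.
I₂ = I₁ cos²(78° − 13°) = 0.5 I₀ · cos²(65°) = 0.0893 I₀.
I₃ = I₂ cos²(123° − 78°) = 0.0893 I₀ · cos²(45°) = 0.04465 I₀.
After rotation:
Unpolarized light through the first polarizer → I₁ = ½ I₀, now polarized at 37°.
I₂ = I₁ cos²(78° − 37°) = 0.5 I₀ · cos²(41°) = 0.2848 I₀.
I₃ = I₂ cos²(123° − 78°) = 0.2848 I₀ · cos²(45°) = 0.1424 I₀.
Ratio = 0.1424 / 0.04465 = 3.189.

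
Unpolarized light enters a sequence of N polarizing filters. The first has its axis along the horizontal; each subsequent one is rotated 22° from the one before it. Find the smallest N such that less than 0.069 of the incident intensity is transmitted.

First polarizer halves the unpolarized light: factor 1/2.
Each further stage multiplies by cos²(22°) = 0.8597.
After N polarizers: T = 0.5·0.8597^(N−1). Require T < 0.069 ⇒ N−1 > ln(0.069/0.5)/ln(0.8597) = 13.10, so N−1 ≥ 14 and N = 15.
Check: N=15 gives T = 0.0602 < 0.069; N=14 gives T = 0.07003.

N = 15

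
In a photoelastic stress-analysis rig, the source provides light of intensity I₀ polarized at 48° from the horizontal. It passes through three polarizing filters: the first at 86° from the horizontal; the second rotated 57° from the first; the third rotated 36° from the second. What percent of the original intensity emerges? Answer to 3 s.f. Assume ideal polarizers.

By Malus's law, I₁ = I₀ cos²(86° − 48°) = I₀ cos²(38°) = 0.621 I₀.
I₂ = I₁ cos²(57°) = 0.621 · 0.2966 I₀ = 0.1842 I₀.
I₃ = I₂ cos²(36°) = 0.1842 · 0.6545 I₀ = 0.1206 I₀.
That is 12.06% of the incident intensity.

≈ 12.1%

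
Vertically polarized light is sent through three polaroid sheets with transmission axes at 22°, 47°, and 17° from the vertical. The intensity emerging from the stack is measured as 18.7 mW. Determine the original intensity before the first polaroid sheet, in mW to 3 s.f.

I₁ = I₀ cos²(22° − 0°) = I₀ cos²(22°) = 0.8597 I₀.
I₂ = I₁ cos²(47° − 22°) = 0.8597 I₀ · cos²(25°) = 0.7061 I₀.
I₃ = I₂ cos²(17° − 47°) = 0.7061 I₀ · cos²(30°) = 0.5296 I₀.
So 18.7 mW = 0.5296 I₀, giving I₀ = 18.7/0.5296 = 35.31 mW.

I₀ ≈ 35.3 mW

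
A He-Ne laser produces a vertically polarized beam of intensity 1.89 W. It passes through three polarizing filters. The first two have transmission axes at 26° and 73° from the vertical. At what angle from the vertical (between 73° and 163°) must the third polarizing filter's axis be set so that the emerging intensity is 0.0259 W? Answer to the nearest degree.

θ ≈ 152°

I₁ = I₀ cos²(26° − 0°) = I₀ cos²(26°) = 0.8078 I₀.
I₂ = I₁ cos²(73° − 26°) = 0.8078 I₀ · cos²(47°) = 0.3757 I₀.
Target fraction: 0.0259 / 1.89 W = 0.0137 of I₀.
Need I₃/I₀ = 0.0137, so cos²(θ − 73°) = 0.0137 / 0.3757 = 0.03647.
θ − 73° = arccos(√0.03647) = 79.0°, giving θ ≈ 73 + 79.0 = 152.0°.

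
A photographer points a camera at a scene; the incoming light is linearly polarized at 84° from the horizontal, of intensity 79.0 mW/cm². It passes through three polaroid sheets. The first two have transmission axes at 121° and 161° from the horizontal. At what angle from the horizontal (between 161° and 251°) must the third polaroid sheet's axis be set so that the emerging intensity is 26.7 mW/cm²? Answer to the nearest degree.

θ ≈ 179°

By Malus's law, I₁ = I₀ cos²(121° − 84°) = I₀ cos²(37°) = 0.6378 I₀.
I₂ = I₁ cos²(161° − 121°) = 0.6378 I₀ · cos²(40°) = 0.3743 I₀.
Target fraction: 26.7 / 79.0 mW/cm² = 0.338 of I₀.
Need I₃/I₀ = 0.338, so cos²(θ − 161°) = 0.338 / 0.3743 = 0.903.
θ − 161° = arccos(√0.903) = 18.1°, giving θ ≈ 161 + 18.1 = 179.1°.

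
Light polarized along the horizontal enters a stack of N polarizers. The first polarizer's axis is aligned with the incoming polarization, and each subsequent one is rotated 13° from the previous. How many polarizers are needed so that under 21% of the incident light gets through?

First polarizer is aligned with the polarization: full transmission.
Each further stage multiplies by cos²(13°) = 0.9494.
After N polarizers: T = 0.9494^(N−1). Require T < 0.21 ⇒ N−1 > ln(0.21)/ln(0.9494) = 30.05, so N−1 ≥ 31 and N = 32.
Check: N=32 gives T = 0.1999 < 0.21; N=31 gives T = 0.2106.

N = 32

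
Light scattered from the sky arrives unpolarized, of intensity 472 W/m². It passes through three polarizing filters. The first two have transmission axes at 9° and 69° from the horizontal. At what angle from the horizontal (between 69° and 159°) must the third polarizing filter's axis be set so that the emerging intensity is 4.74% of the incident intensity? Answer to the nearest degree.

θ ≈ 121°

Unpolarized light through the first polarizer → I₁ = ½ I₀, now polarized at 9°.
I₂ = I₁ cos²(69° − 9°) = 0.5 I₀ · cos²(60°) = 0.125 I₀.
Need I₃/I₀ = 0.0474, so cos²(θ − 69°) = 0.0474 / 0.125 = 0.3792.
θ − 69° = arccos(√0.3792) = 52.0°, giving θ ≈ 69 + 52.0 = 121.0°.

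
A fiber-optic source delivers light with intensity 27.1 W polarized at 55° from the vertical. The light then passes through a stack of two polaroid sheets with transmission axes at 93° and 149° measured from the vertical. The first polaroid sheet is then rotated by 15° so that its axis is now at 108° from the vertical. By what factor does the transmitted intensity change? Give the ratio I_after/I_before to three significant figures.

I_new/I_old ≈ 1.06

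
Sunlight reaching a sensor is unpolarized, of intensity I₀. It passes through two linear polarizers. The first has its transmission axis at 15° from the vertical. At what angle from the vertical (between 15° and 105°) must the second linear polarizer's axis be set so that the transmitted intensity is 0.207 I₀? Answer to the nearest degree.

Unpolarized light through the first polarizer → I₁ = ½ I₀, now polarized at 15°.
Need I₂/I₀ = 0.207, so cos²(θ − 15°) = 0.207 / 0.5 = 0.414.
θ − 15° = arccos(√0.414) = 50.0°, giving θ ≈ 15 + 50.0 = 65.0°.

θ ≈ 65°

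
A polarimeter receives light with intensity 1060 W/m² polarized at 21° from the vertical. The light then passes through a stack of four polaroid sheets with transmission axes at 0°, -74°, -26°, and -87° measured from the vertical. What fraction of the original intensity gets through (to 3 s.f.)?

I/I₀ ≈ 0.00697

I₁ = 1060 W/m² · cos²(21°) = 923.9 W/m².
I₂ = I₁ · cos²(74°) = 923.9 · 0.07598 = 70.19 W/m².
I₃ = I₂ · cos²(48°) = 70.19 · 0.4477 = 31.43 W/m².
I₄ = I₃ · cos²(61°) = 31.43 · 0.235 = 7.387 W/m².
Transmitted fraction = 0.006969.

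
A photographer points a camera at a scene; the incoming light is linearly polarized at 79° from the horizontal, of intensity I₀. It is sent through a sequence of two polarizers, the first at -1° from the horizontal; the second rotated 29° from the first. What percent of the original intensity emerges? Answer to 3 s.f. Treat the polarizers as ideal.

I₁ = I₀ cos²(-1° − 79°) = I₀ cos²(80°) = 0.03015 I₀.
I₂ = I₁ cos²(29°) = 0.03015 · 0.765 I₀ = 0.02307 I₀.
That is 2.307% of the incident intensity.

≈ 2.31%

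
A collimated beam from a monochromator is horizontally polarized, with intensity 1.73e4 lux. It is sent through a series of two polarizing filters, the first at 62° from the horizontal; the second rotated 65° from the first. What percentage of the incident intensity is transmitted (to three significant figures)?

≈ 3.94%

By Malus's law, I₁ = 1.73e4 lux · cos²(62°) = 3813 lux.
I₂ = I₁ · cos²(65°) = 3813 · 0.1786 = 681 lux.
That is 3.937% of the incident intensity.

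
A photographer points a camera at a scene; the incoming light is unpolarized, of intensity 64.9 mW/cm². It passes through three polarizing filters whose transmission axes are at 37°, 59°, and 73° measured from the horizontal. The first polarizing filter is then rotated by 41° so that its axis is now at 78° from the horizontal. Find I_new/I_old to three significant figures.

I_new/I_old ≈ 1.04

Before rotation:
Unpolarized light through the first polarizer → I₁ = ½ I₀, now polarized at 37°.
I₂ = I₁ cos²(59° − 37°) = 0.5 I₀ · cos²(22°) = 0.4298 I₀.
I₃ = I₂ cos²(73° − 59°) = 0.4298 I₀ · cos²(14°) = 0.4047 I₀.
After rotation:
Unpolarized light through the first polarizer → I₁ = ½ I₀, now polarized at 78°.
I₂ = I₁ cos²(59° − 78°) = 0.5 I₀ · cos²(19°) = 0.447 I₀.
I₃ = I₂ cos²(73° − 59°) = 0.447 I₀ · cos²(14°) = 0.4208 I₀.
Ratio = 0.4208 / 0.4047 = 1.04.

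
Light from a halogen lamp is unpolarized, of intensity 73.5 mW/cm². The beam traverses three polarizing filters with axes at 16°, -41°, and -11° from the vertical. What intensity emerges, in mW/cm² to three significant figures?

Unpolarized light through the first polarizer → I₁ = 73.5 mW/cm²/2 = 36.75 mW/cm², polarized at 16°.
I₂ = I₁ · cos²(57°) = 36.75 · 0.2966 = 10.9 mW/cm².
I₃ = I₂ · cos²(30°) = 10.9 · 0.75 = 8.176 mW/cm².

I ≈ 8.18 mW/cm²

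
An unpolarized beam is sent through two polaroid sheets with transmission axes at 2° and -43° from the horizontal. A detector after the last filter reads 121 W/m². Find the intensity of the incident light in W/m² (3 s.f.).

I₀ ≈ 484 W/m²

Unpolarized light through the first polarizer → I₁ = ½ I₀, now polarized at 2°.
I₂ = I₁ cos²(-43° − 2°) = 0.5 I₀ · cos²(45°) = 0.25 I₀.
So 121 W/m² = 0.25 I₀, giving I₀ = 121/0.25 = 484 W/m².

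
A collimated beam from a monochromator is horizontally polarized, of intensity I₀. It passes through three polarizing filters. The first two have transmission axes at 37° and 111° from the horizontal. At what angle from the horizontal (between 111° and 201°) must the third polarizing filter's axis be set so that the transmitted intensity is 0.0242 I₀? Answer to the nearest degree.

By Malus's law, I₁ = I₀ cos²(37° − 0°) = I₀ cos²(37°) = 0.6378 I₀.
I₂ = I₁ cos²(111° − 37°) = 0.6378 I₀ · cos²(74°) = 0.04846 I₀.
Need I₃/I₀ = 0.0242, so cos²(θ − 111°) = 0.0242 / 0.04846 = 0.4994.
θ − 111° = arccos(√0.4994) = 45.0°, giving θ ≈ 111 + 45.0 = 156.0°.

θ ≈ 156°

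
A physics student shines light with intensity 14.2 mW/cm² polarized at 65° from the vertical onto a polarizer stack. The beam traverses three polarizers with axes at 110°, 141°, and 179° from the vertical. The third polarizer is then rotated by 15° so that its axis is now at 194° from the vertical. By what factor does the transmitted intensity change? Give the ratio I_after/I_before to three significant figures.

Before rotation:
By Malus's law, I₁ = I₀ cos²(110° − 65°) = I₀ cos²(45°) = 0.5 I₀.
I₂ = I₁ cos²(141° − 110°) = 0.5 I₀ · cos²(31°) = 0.3674 I₀.
I₃ = I₂ cos²(179° − 141°) = 0.3674 I₀ · cos²(38°) = 0.2281 I₀.
After rotation:
I₁ = I₀ cos²(110° − 65°) = I₀ cos²(45°) = 0.5 I₀.
I₂ = I₁ cos²(141° − 110°) = 0.5 I₀ · cos²(31°) = 0.3674 I₀.
I₃ = I₂ cos²(194° − 141°) = 0.3674 I₀ · cos²(53°) = 0.1331 I₀.
Ratio = 0.1331 / 0.2281 = 0.5833.

I_new/I_old ≈ 0.583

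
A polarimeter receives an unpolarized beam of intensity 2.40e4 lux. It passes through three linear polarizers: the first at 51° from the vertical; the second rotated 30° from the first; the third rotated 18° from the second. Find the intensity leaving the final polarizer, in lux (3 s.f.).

Unpolarized light through the first polarizer → I₁ = 2.40e4 lux/2 = 1.2e+04 lux, polarized at 51°.
I₂ = I₁ · cos²(30°) = 1.2e+04 · 0.75 = 9000 lux.
I₃ = I₂ · cos²(18°) = 9000 · 0.9045 = 8141 lux.

I ≈ 8140 lux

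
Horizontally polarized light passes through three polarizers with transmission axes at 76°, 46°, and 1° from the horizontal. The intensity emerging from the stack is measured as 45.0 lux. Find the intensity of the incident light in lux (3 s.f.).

By Malus's law, I₁ = I₀ cos²(76° − 0°) = I₀ cos²(76°) = 0.05853 I₀.
I₂ = I₁ cos²(46° − 76°) = 0.05853 I₀ · cos²(30°) = 0.04389 I₀.
I₃ = I₂ cos²(1° − 46°) = 0.04389 I₀ · cos²(45°) = 0.02195 I₀.
So 45.0 lux = 0.02195 I₀, giving I₀ = 45.0/0.02195 = 2050 lux.

I₀ ≈ 2050 lux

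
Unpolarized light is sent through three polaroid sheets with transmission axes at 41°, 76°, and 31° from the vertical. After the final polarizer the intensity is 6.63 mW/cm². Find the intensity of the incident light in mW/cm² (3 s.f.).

Unpolarized light through the first polarizer → I₁ = ½ I₀, now polarized at 41°.
I₂ = I₁ cos²(76° − 41°) = 0.5 I₀ · cos²(35°) = 0.3355 I₀.
I₃ = I₂ cos²(31° − 76°) = 0.3355 I₀ · cos²(45°) = 0.1678 I₀.
So 6.63 mW/cm² = 0.1678 I₀, giving I₀ = 6.63/0.1678 = 39.52 mW/cm².

I₀ ≈ 39.5 mW/cm²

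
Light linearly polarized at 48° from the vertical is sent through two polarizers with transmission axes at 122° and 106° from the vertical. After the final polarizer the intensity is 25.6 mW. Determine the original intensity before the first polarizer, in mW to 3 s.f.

I₁ = I₀ cos²(122° − 48°) = I₀ cos²(74°) = 0.07598 I₀.
I₂ = I₁ cos²(106° − 122°) = 0.07598 I₀ · cos²(16°) = 0.0702 I₀.
So 25.6 mW = 0.0702 I₀, giving I₀ = 25.6/0.0702 = 364.7 mW.

I₀ ≈ 365 mW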